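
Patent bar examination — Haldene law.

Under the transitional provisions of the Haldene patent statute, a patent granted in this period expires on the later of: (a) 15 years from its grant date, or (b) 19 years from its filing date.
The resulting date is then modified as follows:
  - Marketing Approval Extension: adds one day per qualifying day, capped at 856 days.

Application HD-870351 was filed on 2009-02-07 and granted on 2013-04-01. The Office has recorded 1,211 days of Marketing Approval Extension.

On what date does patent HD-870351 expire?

2030-08-05

(a) grant + 15 years → 1 April 2028.
(b) filing + 19 years → 7 February 2028.
Later of the two: 1 April 2028.
Marketing Approval Extension: 1211 days claimed exceeds the 856-day cap, so +856 days → 5 August 2030.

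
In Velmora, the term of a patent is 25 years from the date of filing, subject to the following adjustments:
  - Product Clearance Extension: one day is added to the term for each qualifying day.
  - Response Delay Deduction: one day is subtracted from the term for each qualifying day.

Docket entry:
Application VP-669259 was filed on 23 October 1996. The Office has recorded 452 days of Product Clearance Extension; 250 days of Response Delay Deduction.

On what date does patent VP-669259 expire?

2022-05-13

Base term: filing date + 25 years → 23 October 2021.
Product Clearance Extension: +452 days → 18 January 2023.
Response Delay Deduction: −250 days → 13 May 2022.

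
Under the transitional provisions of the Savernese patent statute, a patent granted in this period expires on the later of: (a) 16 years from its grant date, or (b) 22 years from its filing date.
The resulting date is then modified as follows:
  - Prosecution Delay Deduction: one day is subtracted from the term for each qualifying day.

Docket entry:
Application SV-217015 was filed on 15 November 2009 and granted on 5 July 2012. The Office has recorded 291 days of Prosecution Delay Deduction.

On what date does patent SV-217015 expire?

(a) grant + 16 years → 5 July 2028.
(b) filing + 22 years → 15 November 2031.
Later of the two: 15 November 2031.
Prosecution Delay Deduction: −291 days → 28 January 2031.

January 28, 2031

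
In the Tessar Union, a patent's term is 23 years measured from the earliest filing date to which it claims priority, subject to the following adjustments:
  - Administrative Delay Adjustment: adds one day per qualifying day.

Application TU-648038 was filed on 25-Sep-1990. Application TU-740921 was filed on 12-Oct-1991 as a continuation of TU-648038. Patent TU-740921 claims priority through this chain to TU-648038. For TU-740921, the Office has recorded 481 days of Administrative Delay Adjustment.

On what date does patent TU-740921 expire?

Earliest priority filing: 25 September 1990.
Base term: 25 September 1990 + 23 years → 25 September 2013.
Administrative Delay Adjustment: +481 days → 19 January 2015.

January 19, 2015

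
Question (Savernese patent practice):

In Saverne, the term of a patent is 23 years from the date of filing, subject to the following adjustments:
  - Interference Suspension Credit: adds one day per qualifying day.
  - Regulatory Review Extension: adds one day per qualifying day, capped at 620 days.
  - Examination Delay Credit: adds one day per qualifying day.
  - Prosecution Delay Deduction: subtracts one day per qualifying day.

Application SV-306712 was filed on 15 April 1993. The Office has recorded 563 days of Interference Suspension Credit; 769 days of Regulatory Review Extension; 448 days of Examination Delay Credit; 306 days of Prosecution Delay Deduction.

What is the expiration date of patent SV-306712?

2019-12-01

Base term: filing date + 23 years → 15 April 2016.
Interference Suspension Credit: +563 days → 30 October 2017.
Regulatory Review Extension: 769 days claimed exceeds the 620-day cap, so +620 days → 12 July 2019.
Examination Delay Credit: +448 days → 2 October 2020.
Prosecution Delay Deduction: −306 days → 1 December 2019.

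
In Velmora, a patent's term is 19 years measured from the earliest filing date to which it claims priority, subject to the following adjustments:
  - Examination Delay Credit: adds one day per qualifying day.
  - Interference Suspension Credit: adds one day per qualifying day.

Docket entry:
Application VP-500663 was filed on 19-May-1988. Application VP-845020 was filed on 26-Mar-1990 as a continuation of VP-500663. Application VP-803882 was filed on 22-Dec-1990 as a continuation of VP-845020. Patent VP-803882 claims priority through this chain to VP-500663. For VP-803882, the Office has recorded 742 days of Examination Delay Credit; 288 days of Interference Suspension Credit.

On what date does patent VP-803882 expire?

2010-03-14

Earliest priority filing: 19 May 1988.
Base term: 19 May 1988 + 19 years → 19 May 2007.
Examination Delay Credit: +742 days → 30 May 2009.
Interference Suspension Credit: +288 days → 14 March 2010.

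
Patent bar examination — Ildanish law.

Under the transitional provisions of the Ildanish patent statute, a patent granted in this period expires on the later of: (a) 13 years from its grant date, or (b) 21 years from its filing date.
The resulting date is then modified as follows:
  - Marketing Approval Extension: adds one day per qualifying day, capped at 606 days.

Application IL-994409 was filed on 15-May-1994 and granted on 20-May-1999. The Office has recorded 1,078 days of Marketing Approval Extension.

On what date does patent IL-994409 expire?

January 10, 2017

(a) grant + 13 years → 20 May 2012.
(b) filing + 21 years → 15 May 2015.
Later of the two: 15 May 2015.
Marketing Approval Extension: 1078 days claimed exceeds the 606-day cap, so +606 days → 10 January 2017.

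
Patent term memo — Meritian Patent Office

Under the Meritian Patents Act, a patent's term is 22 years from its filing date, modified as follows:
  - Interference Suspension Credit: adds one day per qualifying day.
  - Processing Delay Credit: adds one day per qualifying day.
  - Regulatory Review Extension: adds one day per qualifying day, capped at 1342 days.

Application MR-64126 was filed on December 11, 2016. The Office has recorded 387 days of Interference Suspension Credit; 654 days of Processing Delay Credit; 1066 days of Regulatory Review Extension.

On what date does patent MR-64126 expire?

Base term: filing date + 22 years → 11 December 2038.
Interference Suspension Credit: +387 days → 2 January 2040.
Processing Delay Credit: +654 days → 17 October 2041.
Regulatory Review Extension: 1066 days (within the 1342-day cap) → +1066 days → 17 September 2044.

2044-09-17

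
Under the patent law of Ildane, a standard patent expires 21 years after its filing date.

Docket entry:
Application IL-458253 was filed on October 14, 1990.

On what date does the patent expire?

October 14, 2011

Filing date + 21 years → 14 October 2011.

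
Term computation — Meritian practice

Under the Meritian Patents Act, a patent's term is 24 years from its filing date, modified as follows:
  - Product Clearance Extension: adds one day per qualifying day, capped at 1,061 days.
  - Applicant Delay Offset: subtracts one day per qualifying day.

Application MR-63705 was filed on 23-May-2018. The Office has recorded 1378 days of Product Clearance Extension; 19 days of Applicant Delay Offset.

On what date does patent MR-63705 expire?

March 30, 2045

Base term: filing date + 24 years → 23 May 2042.
Product Clearance Extension: 1378 days claimed exceeds the 1061-day cap, so +1061 days → 18 April 2045.
Applicant Delay Offset: −19 days → 30 March 2045.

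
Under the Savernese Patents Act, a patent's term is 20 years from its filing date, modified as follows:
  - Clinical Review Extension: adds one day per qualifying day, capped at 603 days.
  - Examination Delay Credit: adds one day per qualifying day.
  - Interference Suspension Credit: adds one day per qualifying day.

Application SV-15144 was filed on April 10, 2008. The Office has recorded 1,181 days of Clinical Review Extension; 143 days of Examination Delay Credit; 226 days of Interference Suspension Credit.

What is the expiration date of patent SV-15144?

Base term: filing date + 20 years → 10 April 2028.
Clinical Review Extension: 1181 days claimed exceeds the 603-day cap, so +603 days → 4 December 2029.
Examination Delay Credit: +143 days → 26 April 2030.
Interference Suspension Credit: +226 days → 8 December 2030.

December 8, 2030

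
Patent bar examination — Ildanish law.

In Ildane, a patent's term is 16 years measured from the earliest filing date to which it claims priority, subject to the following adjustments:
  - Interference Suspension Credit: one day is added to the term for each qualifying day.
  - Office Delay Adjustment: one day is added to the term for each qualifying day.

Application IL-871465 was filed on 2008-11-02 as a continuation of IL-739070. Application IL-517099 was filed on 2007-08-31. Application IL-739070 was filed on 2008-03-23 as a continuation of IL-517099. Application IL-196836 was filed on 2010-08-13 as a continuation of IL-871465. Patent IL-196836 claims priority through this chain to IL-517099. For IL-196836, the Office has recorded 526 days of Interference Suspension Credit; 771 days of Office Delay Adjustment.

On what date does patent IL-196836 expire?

2027-03-20

Earliest priority filing: 31 August 2007.
Base term: 31 August 2007 + 16 years → 31 August 2023.
Interference Suspension Credit: +526 days → 7 February 2025.
Office Delay Adjustment: +771 days → 20 March 2027.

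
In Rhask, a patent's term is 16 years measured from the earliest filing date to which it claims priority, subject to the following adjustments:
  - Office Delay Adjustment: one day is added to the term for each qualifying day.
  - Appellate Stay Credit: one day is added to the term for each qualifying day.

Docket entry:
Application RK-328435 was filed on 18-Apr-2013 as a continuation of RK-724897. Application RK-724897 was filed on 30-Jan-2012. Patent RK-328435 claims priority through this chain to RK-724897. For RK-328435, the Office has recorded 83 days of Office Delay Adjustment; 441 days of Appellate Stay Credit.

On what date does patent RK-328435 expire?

Earliest priority filing: 30 January 2012.
Base term: 30 January 2012 + 16 years → 30 January 2028.
Office Delay Adjustment: +83 days → 22 April 2028.
Appellate Stay Credit: +441 days → 7 July 2029.

July 7, 2029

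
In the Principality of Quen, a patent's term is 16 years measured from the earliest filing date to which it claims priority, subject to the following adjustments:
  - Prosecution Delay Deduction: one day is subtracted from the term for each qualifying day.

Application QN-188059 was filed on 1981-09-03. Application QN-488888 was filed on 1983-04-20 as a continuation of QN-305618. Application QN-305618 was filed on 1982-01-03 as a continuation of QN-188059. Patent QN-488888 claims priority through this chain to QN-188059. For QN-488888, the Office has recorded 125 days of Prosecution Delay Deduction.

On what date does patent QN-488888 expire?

1997-05-01

Earliest priority filing: 3 September 1981.
Base term: 3 September 1981 + 16 years → 3 September 1997.
Prosecution Delay Deduction: −125 days → 1 May 1997.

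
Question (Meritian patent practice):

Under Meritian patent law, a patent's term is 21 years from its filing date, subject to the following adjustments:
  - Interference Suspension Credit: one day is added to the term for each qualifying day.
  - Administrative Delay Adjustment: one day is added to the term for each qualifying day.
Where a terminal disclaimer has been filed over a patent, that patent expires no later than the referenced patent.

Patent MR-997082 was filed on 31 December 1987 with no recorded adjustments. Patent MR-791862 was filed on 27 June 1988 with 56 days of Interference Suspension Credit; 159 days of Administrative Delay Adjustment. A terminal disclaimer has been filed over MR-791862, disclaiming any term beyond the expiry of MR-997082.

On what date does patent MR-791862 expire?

December 31, 2008

Natural term of MR-791862:
  Base: filing + 21 years → 27 June 2009.
  Interference Suspension Credit: +56 days → 22 August 2009.
  Administrative Delay Adjustment: +159 days → 28 January 2010.
Expiry of referenced patent MR-997082:
  Base: filing + 21 years → 31 December 2008.
Terminal disclaimer: MR-791862 expires on the earlier of 28 January 2010 and 31 December 2008.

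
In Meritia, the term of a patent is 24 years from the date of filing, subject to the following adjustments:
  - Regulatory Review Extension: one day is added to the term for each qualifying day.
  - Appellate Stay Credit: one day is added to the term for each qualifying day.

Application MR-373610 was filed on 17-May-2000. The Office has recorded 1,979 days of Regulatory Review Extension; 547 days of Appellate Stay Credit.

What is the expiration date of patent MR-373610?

April 17, 2031

Base term: filing date + 24 years → 17 May 2024.
Regulatory Review Extension: +1979 days → 17 October 2029.
Appellate Stay Credit: +547 days → 17 April 2031.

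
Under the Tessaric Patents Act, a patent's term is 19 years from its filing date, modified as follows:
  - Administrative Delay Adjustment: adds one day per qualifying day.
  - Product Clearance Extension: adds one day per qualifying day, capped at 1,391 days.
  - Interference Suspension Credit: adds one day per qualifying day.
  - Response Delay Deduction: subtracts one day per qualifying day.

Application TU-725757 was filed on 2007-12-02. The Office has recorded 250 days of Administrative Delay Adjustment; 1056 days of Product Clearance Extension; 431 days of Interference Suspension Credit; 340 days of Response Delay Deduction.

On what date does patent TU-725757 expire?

2030-09-29

Base term: filing date + 19 years → 2 December 2026.
Administrative Delay Adjustment: +250 days → 9 August 2027.
Product Clearance Extension: 1056 days (within the 1391-day cap) → +1056 days → 30 June 2030.
Interference Suspension Credit: +431 days → 4 September 2031.
Response Delay Deduction: −340 days → 29 September 2030.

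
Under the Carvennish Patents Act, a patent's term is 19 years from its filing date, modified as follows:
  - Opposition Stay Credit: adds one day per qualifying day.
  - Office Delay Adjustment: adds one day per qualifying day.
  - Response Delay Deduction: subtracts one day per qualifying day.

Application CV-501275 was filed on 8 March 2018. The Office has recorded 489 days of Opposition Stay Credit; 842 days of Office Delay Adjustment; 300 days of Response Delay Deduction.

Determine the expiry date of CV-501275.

Base term: filing date + 19 years → 8 March 2037.
Opposition Stay Credit: +489 days → 10 July 2038.
Office Delay Adjustment: +842 days → 29 October 2040.
Response Delay Deduction: −300 days → 3 January 2040.

January 3, 2040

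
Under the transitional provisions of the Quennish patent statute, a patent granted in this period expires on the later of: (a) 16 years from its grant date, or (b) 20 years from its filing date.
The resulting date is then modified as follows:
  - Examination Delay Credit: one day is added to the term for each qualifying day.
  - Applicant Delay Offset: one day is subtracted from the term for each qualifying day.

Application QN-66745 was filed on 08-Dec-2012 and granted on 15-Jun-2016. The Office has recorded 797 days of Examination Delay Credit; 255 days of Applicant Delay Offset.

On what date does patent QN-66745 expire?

2034-06-03

(a) grant + 16 years → 15 June 2032.
(b) filing + 20 years → 8 December 2032.
Later of the two: 8 December 2032.
Examination Delay Credit: +797 days → 13 February 2035.
Applicant Delay Offset: −255 days → 3 June 2034.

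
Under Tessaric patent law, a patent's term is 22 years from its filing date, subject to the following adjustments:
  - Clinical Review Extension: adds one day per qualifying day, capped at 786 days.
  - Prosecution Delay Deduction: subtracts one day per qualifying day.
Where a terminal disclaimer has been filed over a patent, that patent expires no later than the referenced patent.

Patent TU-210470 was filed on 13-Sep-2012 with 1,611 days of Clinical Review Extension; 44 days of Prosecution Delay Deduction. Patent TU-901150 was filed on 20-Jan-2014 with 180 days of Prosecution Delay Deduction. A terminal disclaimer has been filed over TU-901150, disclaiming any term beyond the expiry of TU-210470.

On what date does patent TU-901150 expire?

Natural term of TU-901150:
  Base: filing + 22 years → 20 January 2036.
  Prosecution Delay Deduction: −180 days → 24 July 2035.
Expiry of referenced patent TU-210470:
  Base: filing + 22 years → 13 September 2034.
  Clinical Review Extension: 1611 days claimed exceeds the 786-day cap, so +786 days → 7 November 2036.
  Prosecution Delay Deduction: −44 days → 24 September 2036.
Terminal disclaimer: TU-901150 expires on the earlier of 24 July 2035 and 24 September 2036.

2035-07-24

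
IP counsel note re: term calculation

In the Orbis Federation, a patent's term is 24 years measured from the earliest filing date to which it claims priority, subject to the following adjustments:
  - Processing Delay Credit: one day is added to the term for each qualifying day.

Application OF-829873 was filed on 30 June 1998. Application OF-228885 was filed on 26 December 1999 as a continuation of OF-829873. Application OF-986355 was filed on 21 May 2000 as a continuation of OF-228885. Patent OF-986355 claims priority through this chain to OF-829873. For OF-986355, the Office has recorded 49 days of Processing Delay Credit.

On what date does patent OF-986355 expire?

Earliest priority filing: 30 June 1998.
Base term: 30 June 1998 + 24 years → 30 June 2022.
Processing Delay Credit: +49 days → 18 August 2022.

2022-08-18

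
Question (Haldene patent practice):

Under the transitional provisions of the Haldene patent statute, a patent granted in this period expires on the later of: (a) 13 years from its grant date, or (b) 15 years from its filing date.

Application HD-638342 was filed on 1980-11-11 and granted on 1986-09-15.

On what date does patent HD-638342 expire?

September 15, 1999

(a) grant + 13 years → 15 September 1999.
(b) filing + 15 years → 11 November 1995.
Later of the two: 15 September 1999.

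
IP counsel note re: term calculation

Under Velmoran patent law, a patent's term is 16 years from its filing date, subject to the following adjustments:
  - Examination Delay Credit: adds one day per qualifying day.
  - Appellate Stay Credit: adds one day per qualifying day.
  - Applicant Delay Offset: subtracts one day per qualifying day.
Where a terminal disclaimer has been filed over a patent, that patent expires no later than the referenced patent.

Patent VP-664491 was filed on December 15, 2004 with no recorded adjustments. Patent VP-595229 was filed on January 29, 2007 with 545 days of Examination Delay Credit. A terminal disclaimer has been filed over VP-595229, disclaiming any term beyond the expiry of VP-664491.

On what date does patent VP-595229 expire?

December 15, 2020

Natural term of VP-595229:
  Base: filing + 16 years → 29 January 2023.
  Examination Delay Credit: +545 days → 27 July 2024.
Expiry of referenced patent VP-664491:
  Base: filing + 16 years → 15 December 2020.
Terminal disclaimer: VP-595229 expires on the earlier of 27 July 2024 and 15 December 2020.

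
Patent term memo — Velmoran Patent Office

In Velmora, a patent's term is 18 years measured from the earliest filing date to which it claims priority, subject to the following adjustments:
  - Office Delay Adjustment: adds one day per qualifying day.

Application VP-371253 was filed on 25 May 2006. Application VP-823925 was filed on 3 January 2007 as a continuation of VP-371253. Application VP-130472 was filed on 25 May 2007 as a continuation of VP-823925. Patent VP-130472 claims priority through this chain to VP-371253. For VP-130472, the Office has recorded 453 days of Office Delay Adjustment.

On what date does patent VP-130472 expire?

Earliest priority filing: 25 May 2006.
Base term: 25 May 2006 + 18 years → 25 May 2024.
Office Delay Adjustment: +453 days → 21 August 2025.

2025-08-21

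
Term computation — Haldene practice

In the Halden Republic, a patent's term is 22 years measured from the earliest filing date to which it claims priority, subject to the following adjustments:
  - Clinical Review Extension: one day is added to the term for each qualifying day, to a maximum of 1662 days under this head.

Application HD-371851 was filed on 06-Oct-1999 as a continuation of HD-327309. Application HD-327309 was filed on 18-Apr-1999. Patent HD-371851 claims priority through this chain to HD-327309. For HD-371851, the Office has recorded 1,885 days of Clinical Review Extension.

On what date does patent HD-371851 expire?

Earliest priority filing: 18 April 1999.
Base term: 18 April 1999 + 22 years → 18 April 2021.
Clinical Review Extension: 1885 days claimed exceeds the 1662-day cap, so +1662 days → 5 November 2025.

2025-11-05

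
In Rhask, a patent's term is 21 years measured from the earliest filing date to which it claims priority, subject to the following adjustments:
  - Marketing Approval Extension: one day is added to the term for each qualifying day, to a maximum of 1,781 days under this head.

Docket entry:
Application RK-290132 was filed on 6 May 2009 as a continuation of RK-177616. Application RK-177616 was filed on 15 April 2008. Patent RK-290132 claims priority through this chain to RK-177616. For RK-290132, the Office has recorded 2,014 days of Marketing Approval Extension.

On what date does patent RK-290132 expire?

2034-03-01

Earliest priority filing: 15 April 2008.
Base term: 15 April 2008 + 21 years → 15 April 2029.
Marketing Approval Extension: 2014 days claimed exceeds the 1781-day cap, so +1781 days → 1 March 2034.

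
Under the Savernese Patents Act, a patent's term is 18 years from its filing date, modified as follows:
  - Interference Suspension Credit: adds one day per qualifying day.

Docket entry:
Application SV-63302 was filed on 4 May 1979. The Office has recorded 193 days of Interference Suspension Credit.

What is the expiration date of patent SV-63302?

Base term: filing date + 18 years → 4 May 1997.
Interference Suspension Credit: +193 days → 13 November 1997.

1997-11-13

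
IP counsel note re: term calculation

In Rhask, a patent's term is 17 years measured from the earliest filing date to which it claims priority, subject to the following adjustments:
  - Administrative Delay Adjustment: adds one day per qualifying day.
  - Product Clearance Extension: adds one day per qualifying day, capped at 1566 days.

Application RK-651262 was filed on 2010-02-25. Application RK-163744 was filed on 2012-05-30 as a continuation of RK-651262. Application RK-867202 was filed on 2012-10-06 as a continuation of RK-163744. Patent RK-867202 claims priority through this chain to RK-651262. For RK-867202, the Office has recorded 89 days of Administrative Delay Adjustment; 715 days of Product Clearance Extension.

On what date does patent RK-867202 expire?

Earliest priority filing: 25 February 2010.
Base term: 25 February 2010 + 17 years → 25 February 2027.
Administrative Delay Adjustment: +89 days → 25 May 2027.
Product Clearance Extension: 715 days (within the 1566-day cap) → +715 days → 9 May 2029.

May 9, 2029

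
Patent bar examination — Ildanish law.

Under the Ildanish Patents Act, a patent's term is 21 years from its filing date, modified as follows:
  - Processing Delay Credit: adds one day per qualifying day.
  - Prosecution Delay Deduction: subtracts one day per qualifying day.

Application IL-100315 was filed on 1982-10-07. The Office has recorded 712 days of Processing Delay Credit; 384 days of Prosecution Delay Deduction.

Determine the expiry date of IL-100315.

2004-08-30

Base term: filing date + 21 years → 7 October 2003.
Processing Delay Credit: +712 days → 18 September 2005.
Prosecution Delay Deduction: −384 days → 30 August 2004.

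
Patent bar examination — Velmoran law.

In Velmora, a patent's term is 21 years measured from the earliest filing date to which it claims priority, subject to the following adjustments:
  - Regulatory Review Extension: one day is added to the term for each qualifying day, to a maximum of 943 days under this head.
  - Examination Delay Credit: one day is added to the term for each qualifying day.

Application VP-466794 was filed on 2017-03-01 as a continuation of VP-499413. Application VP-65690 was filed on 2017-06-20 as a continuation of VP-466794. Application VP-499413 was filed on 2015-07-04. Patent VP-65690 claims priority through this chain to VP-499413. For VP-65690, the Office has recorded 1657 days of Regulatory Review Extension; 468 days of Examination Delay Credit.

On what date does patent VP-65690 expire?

Earliest priority filing: 4 July 2015.
Base term: 4 July 2015 + 21 years → 4 July 2036.
Regulatory Review Extension: 1657 days claimed exceeds the 943-day cap, so +943 days → 2 February 2039.
Examination Delay Credit: +468 days → 15 May 2040.

2040-05-15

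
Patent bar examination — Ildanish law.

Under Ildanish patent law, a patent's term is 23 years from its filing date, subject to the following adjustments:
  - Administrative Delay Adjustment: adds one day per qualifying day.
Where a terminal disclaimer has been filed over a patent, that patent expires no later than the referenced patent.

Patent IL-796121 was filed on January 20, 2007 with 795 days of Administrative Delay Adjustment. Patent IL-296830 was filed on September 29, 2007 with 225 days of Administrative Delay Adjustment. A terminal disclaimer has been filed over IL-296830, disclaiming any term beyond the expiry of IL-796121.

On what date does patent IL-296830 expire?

Natural term of IL-296830:
  Base: filing + 23 years → 29 September 2030.
  Administrative Delay Adjustment: +225 days → 12 May 2031.
Expiry of referenced patent IL-796121:
  Base: filing + 23 years → 20 January 2030.
  Administrative Delay Adjustment: +795 days → 25 March 2032.
Terminal disclaimer: IL-296830 expires on the earlier of 12 May 2031 and 25 March 2032.

May 12, 2031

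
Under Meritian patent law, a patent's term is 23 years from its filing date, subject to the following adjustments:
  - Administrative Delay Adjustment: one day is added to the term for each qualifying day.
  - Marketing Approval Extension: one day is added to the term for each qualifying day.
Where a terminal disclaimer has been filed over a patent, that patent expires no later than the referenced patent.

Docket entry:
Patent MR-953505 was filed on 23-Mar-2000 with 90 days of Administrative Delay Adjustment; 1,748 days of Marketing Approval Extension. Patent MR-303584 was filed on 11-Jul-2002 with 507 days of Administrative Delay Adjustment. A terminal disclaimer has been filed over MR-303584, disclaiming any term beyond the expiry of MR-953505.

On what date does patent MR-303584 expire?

Natural term of MR-303584:
  Base: filing + 23 years → 11 July 2025.
  Administrative Delay Adjustment: +507 days → 30 November 2026.
Expiry of referenced patent MR-953505:
  Base: filing + 23 years → 23 March 2023.
  Administrative Delay Adjustment: +90 days → 21 June 2023.
  Marketing Approval Extension: +1748 days → 3 April 2028.
Terminal disclaimer: MR-303584 expires on the earlier of 30 November 2026 and 3 April 2028.

2026-11-30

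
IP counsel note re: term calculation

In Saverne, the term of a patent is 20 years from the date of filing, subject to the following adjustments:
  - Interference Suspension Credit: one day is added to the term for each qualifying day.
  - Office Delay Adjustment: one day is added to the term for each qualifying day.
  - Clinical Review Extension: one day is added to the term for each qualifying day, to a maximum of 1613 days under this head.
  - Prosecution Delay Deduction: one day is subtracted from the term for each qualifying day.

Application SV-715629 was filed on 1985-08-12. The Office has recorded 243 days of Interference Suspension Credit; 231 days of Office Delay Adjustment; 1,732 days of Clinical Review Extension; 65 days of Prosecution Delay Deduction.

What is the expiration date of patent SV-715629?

Base term: filing date + 20 years → 12 August 2005.
Interference Suspension Credit: +243 days → 12 April 2006.
Office Delay Adjustment: +231 days → 29 November 2006.
Clinical Review Extension: 1732 days claimed exceeds the 1613-day cap, so +1613 days → 30 April 2011.
Prosecution Delay Deduction: −65 days → 24 February 2011.

February 24, 2011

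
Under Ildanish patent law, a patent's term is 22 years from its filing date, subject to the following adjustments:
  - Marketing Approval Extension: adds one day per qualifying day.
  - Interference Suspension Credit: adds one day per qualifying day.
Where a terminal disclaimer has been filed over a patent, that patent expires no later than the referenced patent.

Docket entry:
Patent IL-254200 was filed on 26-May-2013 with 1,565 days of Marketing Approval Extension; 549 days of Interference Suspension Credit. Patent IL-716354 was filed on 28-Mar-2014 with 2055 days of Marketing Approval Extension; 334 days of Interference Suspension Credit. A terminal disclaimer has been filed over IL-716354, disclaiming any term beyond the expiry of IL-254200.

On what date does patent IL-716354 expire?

Natural term of IL-716354:
  Base: filing + 22 years → 28 March 2036.
  Marketing Approval Extension: +2055 days → 12 November 2041.
  Interference Suspension Credit: +334 days → 12 October 2042.
Expiry of referenced patent IL-254200:
  Base: filing + 22 years → 26 May 2035.
  Marketing Approval Extension: +1565 days → 7 September 2039.
  Interference Suspension Credit: +549 days → 9 March 2041.
Terminal disclaimer: IL-716354 expires on the earlier of 12 October 2042 and 9 March 2041.

March 9, 2041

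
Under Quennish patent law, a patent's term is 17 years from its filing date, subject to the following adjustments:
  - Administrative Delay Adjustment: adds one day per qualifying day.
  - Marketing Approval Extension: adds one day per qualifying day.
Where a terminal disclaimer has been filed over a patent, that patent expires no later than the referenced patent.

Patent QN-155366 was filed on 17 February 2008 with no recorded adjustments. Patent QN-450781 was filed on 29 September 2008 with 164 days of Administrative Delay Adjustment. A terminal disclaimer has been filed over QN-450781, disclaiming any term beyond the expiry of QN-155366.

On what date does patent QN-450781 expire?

February 17, 2025

Natural term of QN-450781:
  Base: filing + 17 years → 29 September 2025.
  Administrative Delay Adjustment: +164 days → 12 March 2026.
Expiry of referenced patent QN-155366:
  Base: filing + 17 years → 17 February 2025.
Terminal disclaimer: QN-450781 expires on the earlier of 12 March 2026 and 17 February 2025.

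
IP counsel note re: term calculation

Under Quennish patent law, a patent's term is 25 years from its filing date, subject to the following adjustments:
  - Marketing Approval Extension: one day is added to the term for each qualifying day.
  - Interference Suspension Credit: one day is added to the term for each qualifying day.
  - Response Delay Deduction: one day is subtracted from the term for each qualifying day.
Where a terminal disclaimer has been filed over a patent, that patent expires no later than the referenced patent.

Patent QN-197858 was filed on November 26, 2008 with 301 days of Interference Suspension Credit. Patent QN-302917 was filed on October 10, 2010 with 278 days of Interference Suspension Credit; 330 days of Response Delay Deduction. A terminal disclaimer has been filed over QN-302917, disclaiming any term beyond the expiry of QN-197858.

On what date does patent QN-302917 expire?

Natural term of QN-302917:
  Base: filing + 25 years → 10 October 2035.
  Interference Suspension Credit: +278 days → 14 July 2036.
  Response Delay Deduction: −330 days → 19 August 2035.
Expiry of referenced patent QN-197858:
  Base: filing + 25 years → 26 November 2033.
  Interference Suspension Credit: +301 days → 23 September 2034.
Terminal disclaimer: QN-302917 expires on the earlier of 19 August 2035 and 23 September 2034.

2034-09-23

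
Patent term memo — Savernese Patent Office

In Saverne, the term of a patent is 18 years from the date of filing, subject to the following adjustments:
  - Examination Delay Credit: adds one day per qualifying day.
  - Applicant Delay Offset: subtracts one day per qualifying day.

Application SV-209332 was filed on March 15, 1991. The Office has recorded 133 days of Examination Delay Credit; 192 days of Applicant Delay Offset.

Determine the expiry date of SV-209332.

Base term: filing date + 18 years → 15 March 2009.
Examination Delay Credit: +133 days → 26 July 2009.
Applicant Delay Offset: −192 days → 15 January 2009.

January 15, 2009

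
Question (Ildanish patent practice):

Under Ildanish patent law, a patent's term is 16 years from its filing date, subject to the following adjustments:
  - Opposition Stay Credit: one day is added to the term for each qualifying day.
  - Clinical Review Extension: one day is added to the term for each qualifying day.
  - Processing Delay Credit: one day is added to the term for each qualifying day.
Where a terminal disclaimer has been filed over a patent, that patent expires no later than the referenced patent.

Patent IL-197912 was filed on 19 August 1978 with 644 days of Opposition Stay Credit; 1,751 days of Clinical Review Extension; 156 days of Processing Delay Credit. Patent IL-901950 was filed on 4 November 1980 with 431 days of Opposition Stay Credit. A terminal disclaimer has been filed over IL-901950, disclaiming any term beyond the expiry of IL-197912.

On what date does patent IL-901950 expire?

January 9, 1998

Natural term of IL-901950:
  Base: filing + 16 years → 4 November 1996.
  Opposition Stay Credit: +431 days → 9 January 1998.
Expiry of referenced patent IL-197912:
  Base: filing + 16 years → 19 August 1994.
  Opposition Stay Credit: +644 days → 24 May 1996.
  Clinical Review Extension: +1751 days → 10 March 2001.
  Processing Delay Credit: +156 days → 13 August 2001.
Terminal disclaimer: IL-901950 expires on the earlier of 9 January 1998 and 13 August 2001.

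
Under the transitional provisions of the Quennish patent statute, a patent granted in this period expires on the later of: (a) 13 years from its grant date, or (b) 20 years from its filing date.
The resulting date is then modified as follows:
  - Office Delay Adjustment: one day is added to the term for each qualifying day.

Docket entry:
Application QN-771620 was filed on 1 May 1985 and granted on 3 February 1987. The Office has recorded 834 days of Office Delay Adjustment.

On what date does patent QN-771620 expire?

(a) grant + 13 years → 3 February 2000.
(b) filing + 20 years → 1 May 2005.
Later of the two: 1 May 2005.
Office Delay Adjustment: +834 days → 13 August 2007.

August 13, 2007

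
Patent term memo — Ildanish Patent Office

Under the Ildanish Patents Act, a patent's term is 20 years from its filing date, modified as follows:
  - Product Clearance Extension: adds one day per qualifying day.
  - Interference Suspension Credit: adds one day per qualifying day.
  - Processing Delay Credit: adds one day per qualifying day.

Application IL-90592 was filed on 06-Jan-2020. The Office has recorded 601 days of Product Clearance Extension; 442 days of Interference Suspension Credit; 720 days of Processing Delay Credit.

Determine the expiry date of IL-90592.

2044-11-03

Base term: filing date + 20 years → 6 January 2040.
Product Clearance Extension: +601 days → 29 August 2041.
Interference Suspension Credit: +442 days → 14 November 2042.
Processing Delay Credit: +720 days → 3 November 2044.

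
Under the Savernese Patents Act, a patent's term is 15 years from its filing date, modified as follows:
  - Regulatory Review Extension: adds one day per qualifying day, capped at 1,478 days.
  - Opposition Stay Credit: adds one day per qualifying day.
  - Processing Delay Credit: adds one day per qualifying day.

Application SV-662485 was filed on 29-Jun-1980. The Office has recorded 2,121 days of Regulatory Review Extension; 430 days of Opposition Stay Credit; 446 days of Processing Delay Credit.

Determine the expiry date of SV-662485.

Base term: filing date + 15 years → 29 June 1995.
Regulatory Review Extension: 2121 days claimed exceeds the 1478-day cap, so +1478 days → 16 July 1999.
Opposition Stay Credit: +430 days → 18 September 2000.
Processing Delay Credit: +446 days → 8 December 2001.

2001-12-08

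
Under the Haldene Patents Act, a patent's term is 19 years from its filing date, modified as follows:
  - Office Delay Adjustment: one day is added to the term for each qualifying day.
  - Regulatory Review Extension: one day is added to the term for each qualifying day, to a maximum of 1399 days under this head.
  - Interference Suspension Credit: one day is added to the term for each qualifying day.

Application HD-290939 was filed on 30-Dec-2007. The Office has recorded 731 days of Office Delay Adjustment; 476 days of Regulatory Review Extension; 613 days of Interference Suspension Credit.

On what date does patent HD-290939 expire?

December 24, 2031

Base term: filing date + 19 years → 30 December 2026.
Office Delay Adjustment: +731 days → 30 December 2028.
Regulatory Review Extension: 476 days (within the 1399-day cap) → +476 days → 20 April 2030.
Interference Suspension Credit: +613 days → 24 December 2031.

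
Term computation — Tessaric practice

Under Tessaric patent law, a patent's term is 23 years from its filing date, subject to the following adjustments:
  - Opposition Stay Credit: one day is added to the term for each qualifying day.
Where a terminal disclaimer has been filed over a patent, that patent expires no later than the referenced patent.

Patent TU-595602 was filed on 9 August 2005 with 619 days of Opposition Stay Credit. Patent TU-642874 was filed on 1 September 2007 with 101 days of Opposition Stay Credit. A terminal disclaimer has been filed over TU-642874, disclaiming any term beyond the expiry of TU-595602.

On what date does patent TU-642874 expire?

April 20, 2030

Natural term of TU-642874:
  Base: filing + 23 years → 1 September 2030.
  Opposition Stay Credit: +101 days → 11 December 2030.
Expiry of referenced patent TU-595602:
  Base: filing + 23 years → 9 August 2028.
  Opposition Stay Credit: +619 days → 20 April 2030.
Terminal disclaimer: TU-642874 expires on the earlier of 11 December 2030 and 20 April 2030.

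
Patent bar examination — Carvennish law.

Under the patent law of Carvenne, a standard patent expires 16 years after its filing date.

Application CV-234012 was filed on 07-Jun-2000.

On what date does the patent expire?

June 7, 2016

Filing date + 16 years → 7 June 2016.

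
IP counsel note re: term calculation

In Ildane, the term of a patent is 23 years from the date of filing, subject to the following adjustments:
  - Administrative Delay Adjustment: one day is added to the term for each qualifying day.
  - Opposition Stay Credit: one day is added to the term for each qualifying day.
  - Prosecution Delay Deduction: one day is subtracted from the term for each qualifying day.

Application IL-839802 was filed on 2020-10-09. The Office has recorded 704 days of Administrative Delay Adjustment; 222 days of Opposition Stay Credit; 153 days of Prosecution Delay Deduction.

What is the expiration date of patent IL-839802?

Base term: filing date + 23 years → 9 October 2043.
Administrative Delay Adjustment: +704 days → 12 September 2045.
Opposition Stay Credit: +222 days → 22 April 2046.
Prosecution Delay Deduction: −153 days → 20 November 2045.

November 20, 2045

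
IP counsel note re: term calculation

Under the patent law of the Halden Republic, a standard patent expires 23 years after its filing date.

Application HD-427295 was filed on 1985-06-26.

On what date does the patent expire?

June 26, 2008

Filing date + 23 years → 26 June 2008.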